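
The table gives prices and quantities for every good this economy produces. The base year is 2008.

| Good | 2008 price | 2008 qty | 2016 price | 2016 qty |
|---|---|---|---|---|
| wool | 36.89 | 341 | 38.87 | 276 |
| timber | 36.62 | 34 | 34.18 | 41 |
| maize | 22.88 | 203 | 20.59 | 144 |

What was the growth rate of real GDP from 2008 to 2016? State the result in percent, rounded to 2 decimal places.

Real GDP 2008 = Nominal GDP 2008 = 36.89·341 + 36.62·34 + 22.88·203 = 18469.21.
Real GDP 2016 (at 2008 prices) = 36.89·276 + 36.62·41 + 22.88·144 = 14977.78.
Real growth = 14977.78/18469.21 − 1 = -0.1890.

-18.90%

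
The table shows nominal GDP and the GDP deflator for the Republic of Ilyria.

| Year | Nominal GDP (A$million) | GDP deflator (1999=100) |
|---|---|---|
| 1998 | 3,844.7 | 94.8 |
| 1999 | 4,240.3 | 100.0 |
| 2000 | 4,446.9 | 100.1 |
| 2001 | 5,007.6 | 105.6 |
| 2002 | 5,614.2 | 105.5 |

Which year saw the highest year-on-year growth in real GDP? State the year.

2002

1999: real = 4240.3/1.000 = 4240.30; growth vs 1998 (4055.59) = 4.55%.
2000: real = 4446.9/1.001 = 4442.46; growth vs 1999 (4240.30) = 4.77%.
2001: real = 5007.6/1.056 = 4742.05; growth vs 2000 (4442.46) = 6.74%.
2002: real = 5614.2/1.055 = 5321.52; growth vs 2001 (4742.05) = 12.22%.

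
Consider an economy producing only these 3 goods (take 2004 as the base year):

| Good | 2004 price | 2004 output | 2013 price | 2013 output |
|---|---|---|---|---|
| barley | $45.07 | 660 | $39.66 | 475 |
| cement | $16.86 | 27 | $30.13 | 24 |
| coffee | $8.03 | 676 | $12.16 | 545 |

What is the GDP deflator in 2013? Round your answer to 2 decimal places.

Nominal GDP 2013 = 39.66·475 + 30.13·24 + 12.16·545 = 26188.82.
Real GDP 2013 (at 2004 prices) = 45.07·475 + 16.86·24 + 8.03·545 = 26189.24.
Deflator = Nominal/Real × 100 = 26188.82/26189.24 × 100 = 99.998.

100.00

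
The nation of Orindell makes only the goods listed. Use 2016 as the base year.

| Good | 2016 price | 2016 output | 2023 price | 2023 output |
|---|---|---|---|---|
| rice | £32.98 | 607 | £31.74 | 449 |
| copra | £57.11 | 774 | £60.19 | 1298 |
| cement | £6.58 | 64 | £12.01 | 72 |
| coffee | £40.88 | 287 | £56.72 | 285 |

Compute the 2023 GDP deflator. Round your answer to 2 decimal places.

Nominal GDP 2023 = 31.74·449 + 60.19·1298 + 12.01·72 + 56.72·285 = 109407.80.
Real GDP 2023 (at 2016 prices) = 32.98·449 + 57.11·1298 + 6.58·72 + 40.88·285 = 101061.36.
Deflator = Nominal/Real × 100 = 109407.80/101061.36 × 100 = 108.259.

108.26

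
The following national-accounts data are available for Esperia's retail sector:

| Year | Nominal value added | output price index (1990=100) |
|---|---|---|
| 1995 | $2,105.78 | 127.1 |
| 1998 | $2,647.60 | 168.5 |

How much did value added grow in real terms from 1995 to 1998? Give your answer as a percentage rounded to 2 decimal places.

Deflate each year: 1995 → 2105.78/1.271 = 1656.79; 1998 → 2647.60/1.685 = 1571.28.
So real value added changed by 1571.28/1656.79 − 1 = -0.0516, i.e. -5.16%.

-5.16%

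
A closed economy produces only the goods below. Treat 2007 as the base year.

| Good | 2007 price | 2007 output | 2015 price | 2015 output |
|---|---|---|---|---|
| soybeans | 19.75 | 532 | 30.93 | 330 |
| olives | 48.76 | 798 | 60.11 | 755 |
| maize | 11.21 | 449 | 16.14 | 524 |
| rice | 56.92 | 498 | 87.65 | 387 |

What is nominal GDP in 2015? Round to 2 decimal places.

97967.86

Nominal GDP 2015 = Σ (p_2015 × q_2015) = 30.93·330 + 60.11·755 + 16.14·524 + 87.65·387 = 97967.86.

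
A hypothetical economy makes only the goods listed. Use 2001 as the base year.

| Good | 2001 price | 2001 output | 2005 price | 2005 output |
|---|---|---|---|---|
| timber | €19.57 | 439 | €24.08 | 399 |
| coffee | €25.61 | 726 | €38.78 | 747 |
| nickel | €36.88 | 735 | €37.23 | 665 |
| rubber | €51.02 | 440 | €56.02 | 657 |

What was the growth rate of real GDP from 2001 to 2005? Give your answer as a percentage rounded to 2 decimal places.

Real GDP 2001 = Nominal GDP 2001 = 19.57·439 + 25.61·726 + 36.88·735 + 51.02·440 = 76739.69.
Real GDP 2005 (at 2001 prices) = 19.57·399 + 25.61·747 + 36.88·665 + 51.02·657 = 84984.44.
Real growth = 84984.44/76739.69 − 1 = 0.1074.

10.74%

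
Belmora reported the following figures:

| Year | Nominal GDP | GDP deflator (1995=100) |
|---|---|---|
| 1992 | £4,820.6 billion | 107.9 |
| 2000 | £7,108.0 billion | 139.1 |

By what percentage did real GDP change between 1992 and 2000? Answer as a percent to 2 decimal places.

Deflate each year: 1992 → 4820.6/1.079 = 4467.66; 2000 → 7108.0/1.391 = 5109.99.
So real GDP changed by 5109.99/4467.66 − 1 = 0.1438, i.e. 14.38%.

14.38%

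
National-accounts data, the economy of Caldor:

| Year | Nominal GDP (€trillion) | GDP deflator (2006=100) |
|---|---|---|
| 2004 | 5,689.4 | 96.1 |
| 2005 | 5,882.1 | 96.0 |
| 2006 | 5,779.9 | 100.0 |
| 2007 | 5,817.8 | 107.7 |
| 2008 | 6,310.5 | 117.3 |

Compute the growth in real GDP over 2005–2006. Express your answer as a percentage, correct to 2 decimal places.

Real GDP 2005 = 5882.1/0.960 = 6127.19.
Real GDP 2006 = 5779.9/1.000 = 5779.90.
Change = 5779.90/6127.19 − 1 = -0.0567.

-5.67%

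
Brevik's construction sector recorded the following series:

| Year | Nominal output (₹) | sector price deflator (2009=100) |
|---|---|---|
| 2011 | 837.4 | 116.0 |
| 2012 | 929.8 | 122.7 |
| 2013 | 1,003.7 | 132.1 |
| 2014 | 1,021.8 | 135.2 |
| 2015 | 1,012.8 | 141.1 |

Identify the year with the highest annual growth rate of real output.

2012: real = 929.8/1.227 = 757.78; growth vs 2011 (721.90) = 4.97%.
2013: real = 1003.7/1.321 = 759.80; growth vs 2012 (757.78) = 0.27%.
2014: real = 1021.8/1.352 = 755.77; growth vs 2013 (759.80) = -0.53%.
2015: real = 1012.8/1.411 = 717.79; growth vs 2014 (755.77) = -5.03%.

2012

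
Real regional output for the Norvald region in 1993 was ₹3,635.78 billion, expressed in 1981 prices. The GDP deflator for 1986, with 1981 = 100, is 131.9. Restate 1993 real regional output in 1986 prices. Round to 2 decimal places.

Real regional output in 1986 prices = Real regional output in 1981 prices × (P_1986/P_1981) = 3635.78 × 1.319 = 4795.59.

₹4,795.59 billion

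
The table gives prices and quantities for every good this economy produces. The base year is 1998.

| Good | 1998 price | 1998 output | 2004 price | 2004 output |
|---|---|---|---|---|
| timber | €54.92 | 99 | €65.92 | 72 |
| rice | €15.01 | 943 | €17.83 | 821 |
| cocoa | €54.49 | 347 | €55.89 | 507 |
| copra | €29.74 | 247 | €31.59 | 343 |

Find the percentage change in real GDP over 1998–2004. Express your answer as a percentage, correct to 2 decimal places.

18.02%

Real GDP 1998 = Nominal GDP 1998 = 54.92·99 + 15.01·943 + 54.49·347 + 29.74·247 = 45845.32.
Real GDP 2004 (at 1998 prices) = 54.92·72 + 15.01·821 + 54.49·507 + 29.74·343 = 54104.70.
Real growth = 54104.70/45845.32 − 1 = 0.1802.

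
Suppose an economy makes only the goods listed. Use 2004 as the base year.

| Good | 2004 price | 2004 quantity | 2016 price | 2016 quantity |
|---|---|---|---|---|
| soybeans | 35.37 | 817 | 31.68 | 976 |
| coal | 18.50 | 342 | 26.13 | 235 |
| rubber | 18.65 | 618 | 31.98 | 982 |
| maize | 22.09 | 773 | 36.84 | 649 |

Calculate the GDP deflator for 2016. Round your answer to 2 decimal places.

Nominal GDP 2016 = 31.68·976 + 26.13·235 + 31.98·982 + 36.84·649 = 92373.75.
Real GDP 2016 (at 2004 prices) = 35.37·976 + 18.50·235 + 18.65·982 + 22.09·649 = 71519.33.
Deflator = Nominal/Real × 100 = 92373.75/71519.33 × 100 = 129.159.

129.16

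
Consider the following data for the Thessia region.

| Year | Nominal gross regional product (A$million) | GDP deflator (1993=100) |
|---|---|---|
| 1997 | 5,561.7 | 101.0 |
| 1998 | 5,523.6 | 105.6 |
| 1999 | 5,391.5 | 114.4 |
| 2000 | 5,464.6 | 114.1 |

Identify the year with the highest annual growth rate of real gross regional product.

1998: real = 5523.6/1.056 = 5230.68; growth vs 1997 (5506.63) = -5.01%.
1999: real = 5391.5/1.144 = 4712.85; growth vs 1998 (5230.68) = -9.90%.
2000: real = 5464.6/1.141 = 4789.31; growth vs 1999 (4712.85) = 1.62%.

2000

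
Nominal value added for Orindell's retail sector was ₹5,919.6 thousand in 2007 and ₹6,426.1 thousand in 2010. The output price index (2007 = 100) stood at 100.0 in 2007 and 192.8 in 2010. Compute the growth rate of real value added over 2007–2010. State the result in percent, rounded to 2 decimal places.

Deflate each year: 2007 → 5919.6/1.000 = 5919.60; 2010 → 6426.1/1.928 = 3333.04.
So real value added changed by 3333.04/5919.60 − 1 = -0.4369, i.e. -43.69%.

-43.69%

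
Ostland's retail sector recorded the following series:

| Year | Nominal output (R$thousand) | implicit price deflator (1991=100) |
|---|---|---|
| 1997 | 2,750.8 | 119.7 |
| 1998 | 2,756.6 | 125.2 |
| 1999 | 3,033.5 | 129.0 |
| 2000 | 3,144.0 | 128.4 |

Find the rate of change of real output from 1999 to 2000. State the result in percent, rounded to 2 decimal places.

4.13%

Real output 1999 = 3033.5/1.290 = 2351.55.
Real output 2000 = 3144.0/1.284 = 2448.60.
Change = 2448.60/2351.55 − 1 = 0.0413.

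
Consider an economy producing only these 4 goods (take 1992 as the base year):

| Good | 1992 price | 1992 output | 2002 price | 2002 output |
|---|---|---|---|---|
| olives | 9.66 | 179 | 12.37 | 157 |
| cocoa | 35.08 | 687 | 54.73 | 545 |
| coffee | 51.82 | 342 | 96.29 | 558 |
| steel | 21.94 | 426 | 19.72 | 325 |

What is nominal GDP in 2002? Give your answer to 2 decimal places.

91908.76

Nominal GDP 2002 = Σ (p_2002 × q_2002) = 12.37·157 + 54.73·545 + 96.29·558 + 19.72·325 = 91908.76.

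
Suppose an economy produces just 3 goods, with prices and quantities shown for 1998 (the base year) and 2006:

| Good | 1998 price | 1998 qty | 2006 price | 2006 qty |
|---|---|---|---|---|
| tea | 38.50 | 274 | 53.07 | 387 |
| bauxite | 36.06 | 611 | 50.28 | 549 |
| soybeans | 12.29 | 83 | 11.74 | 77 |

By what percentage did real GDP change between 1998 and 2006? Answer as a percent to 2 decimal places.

6.07%

Real GDP 1998 = Nominal GDP 1998 = 38.50·274 + 36.06·611 + 12.29·83 = 33601.73.
Real GDP 2006 (at 1998 prices) = 38.50·387 + 36.06·549 + 12.29·77 = 35642.77.
Real growth = 35642.77/33601.73 − 1 = 0.0607.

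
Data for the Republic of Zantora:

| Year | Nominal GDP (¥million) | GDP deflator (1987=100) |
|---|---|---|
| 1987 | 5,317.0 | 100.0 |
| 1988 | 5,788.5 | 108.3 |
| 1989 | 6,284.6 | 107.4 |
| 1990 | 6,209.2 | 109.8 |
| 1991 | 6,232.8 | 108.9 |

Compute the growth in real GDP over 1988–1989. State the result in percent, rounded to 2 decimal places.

9.48%

Real GDP 1988 = 5788.5/1.083 = 5344.88.
Real GDP 1989 = 6284.6/1.074 = 5851.58.
Change = 5851.58/5344.88 − 1 = 0.0948.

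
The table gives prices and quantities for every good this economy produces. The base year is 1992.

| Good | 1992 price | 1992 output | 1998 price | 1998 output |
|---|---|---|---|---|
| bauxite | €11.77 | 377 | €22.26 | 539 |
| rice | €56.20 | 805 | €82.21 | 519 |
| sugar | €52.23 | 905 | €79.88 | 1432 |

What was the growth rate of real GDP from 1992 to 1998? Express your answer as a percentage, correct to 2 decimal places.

Real GDP 1992 = Nominal GDP 1992 = 11.77·377 + 56.20·805 + 52.23·905 = 96946.44.
Real GDP 1998 (at 1992 prices) = 11.77·539 + 56.20·519 + 52.23·1432 = 110305.19.
Real growth = 110305.19/96946.44 − 1 = 0.1378.

13.78%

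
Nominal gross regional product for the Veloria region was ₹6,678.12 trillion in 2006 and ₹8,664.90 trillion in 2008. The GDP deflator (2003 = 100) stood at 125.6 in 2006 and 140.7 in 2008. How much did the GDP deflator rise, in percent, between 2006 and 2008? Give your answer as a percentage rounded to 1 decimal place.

Price-level change = 140.7 / 125.6 − 1 = 0.1202.

12.0%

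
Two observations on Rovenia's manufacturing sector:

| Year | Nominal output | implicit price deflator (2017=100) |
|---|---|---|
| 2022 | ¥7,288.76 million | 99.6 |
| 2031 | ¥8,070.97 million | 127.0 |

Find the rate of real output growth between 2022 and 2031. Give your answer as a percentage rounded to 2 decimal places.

Deflate each year: 2022 → 7288.76/0.996 = 7318.03; 2031 → 8070.97/1.270 = 6355.09.
So real output changed by 6355.09/7318.03 − 1 = -0.1316, i.e. -13.16%.

-13.16%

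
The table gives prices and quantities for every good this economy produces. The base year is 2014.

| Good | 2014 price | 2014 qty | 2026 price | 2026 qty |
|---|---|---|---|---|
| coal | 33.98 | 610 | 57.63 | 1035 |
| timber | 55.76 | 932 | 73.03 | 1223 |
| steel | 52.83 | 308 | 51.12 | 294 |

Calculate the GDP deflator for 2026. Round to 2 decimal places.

137.93

Nominal GDP 2026 = 57.63·1035 + 73.03·1223 + 51.12·294 = 163992.02.
Real GDP 2026 (at 2014 prices) = 33.98·1035 + 55.76·1223 + 52.83·294 = 118895.80.
Deflator = Nominal/Real × 100 = 163992.02/118895.80 × 100 = 137.929.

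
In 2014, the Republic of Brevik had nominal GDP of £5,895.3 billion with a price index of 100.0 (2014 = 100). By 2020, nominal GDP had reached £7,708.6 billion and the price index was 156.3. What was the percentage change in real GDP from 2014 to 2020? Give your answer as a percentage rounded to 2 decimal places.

Real GDP 2014 = 5895.3 / 1.000 = 5895.30.
Real GDP 2020 = 7708.6 / 1.563 = 4931.93.
Real growth = 4931.93 / 5895.30 − 1 = -0.1634.

-16.34%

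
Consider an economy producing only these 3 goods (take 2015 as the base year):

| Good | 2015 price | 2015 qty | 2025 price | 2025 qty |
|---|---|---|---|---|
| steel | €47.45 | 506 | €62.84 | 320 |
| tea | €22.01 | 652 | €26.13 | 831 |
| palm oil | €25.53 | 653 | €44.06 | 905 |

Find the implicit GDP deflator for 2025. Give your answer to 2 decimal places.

Nominal GDP 2025 = 62.84·320 + 26.13·831 + 44.06·905 = 81697.13.
Real GDP 2025 (at 2015 prices) = 47.45·320 + 22.01·831 + 25.53·905 = 56578.96.
Deflator = Nominal/Real × 100 = 81697.13/56578.96 × 100 = 144.395.

144.39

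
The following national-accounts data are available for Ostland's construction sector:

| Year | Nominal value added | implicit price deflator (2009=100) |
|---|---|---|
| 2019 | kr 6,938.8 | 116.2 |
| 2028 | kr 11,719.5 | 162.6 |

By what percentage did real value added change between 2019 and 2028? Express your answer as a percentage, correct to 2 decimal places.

Deflate each year: 2019 → 6938.8/1.162 = 5971.43; 2028 → 11719.5/1.626 = 7207.56.
So real value added changed by 7207.56/5971.43 − 1 = 0.2070, i.e. 20.70%.

20.70%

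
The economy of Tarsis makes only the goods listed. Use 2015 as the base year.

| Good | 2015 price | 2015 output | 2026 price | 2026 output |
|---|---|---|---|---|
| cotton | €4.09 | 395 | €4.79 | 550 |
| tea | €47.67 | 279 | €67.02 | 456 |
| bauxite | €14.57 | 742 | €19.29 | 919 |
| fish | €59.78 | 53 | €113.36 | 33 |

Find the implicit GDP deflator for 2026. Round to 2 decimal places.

Nominal GDP 2026 = 4.79·550 + 67.02·456 + 19.29·919 + 113.36·33 = 54664.01.
Real GDP 2026 (at 2015 prices) = 4.09·550 + 47.67·456 + 14.57·919 + 59.78·33 = 39349.59.
Deflator = Nominal/Real × 100 = 54664.01/39349.59 × 100 = 138.919.

138.92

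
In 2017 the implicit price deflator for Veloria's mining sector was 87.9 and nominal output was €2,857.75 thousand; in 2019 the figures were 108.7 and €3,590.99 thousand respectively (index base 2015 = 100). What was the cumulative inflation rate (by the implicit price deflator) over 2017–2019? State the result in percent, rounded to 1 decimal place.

Price-level change = 108.7 / 87.9 − 1 = 0.2366.

23.7%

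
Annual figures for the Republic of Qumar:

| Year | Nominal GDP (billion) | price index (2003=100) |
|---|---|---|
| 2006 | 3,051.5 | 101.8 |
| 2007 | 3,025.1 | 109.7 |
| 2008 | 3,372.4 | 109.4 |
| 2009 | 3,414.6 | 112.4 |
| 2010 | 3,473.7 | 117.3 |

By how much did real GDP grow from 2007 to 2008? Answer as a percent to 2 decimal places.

11.79%

Real GDP 2007 = 3025.1/1.097 = 2757.61.
Real GDP 2008 = 3372.4/1.094 = 3082.63.
Change = 3082.63/2757.61 − 1 = 0.1179.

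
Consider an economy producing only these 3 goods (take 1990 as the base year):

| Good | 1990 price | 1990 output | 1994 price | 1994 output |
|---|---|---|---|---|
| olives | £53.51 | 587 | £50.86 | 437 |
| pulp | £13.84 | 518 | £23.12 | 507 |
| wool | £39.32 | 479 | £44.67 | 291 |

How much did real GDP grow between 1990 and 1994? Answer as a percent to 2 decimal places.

Real GDP 1990 = Nominal GDP 1990 = 53.51·587 + 13.84·518 + 39.32·479 = 57413.77.
Real GDP 1994 (at 1990 prices) = 53.51·437 + 13.84·507 + 39.32·291 = 41842.87.
Real growth = 41842.87/57413.77 − 1 = -0.2712.

-27.12%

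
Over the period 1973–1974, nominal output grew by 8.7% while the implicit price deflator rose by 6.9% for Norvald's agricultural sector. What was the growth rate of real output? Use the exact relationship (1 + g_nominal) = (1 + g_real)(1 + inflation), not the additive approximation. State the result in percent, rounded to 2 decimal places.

(1 + g_nom) = (1 + g_real)(1 + π), so g_real = 1.0870 / 1.0690 − 1 = 0.01684.

1.68%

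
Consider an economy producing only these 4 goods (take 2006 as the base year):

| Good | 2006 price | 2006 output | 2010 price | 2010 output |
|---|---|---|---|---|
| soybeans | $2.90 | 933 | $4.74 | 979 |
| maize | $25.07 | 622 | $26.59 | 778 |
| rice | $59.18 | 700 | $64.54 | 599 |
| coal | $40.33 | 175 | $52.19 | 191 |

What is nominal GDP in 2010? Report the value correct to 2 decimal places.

Nominal GDP 2010 = Σ (p_2010 × q_2010) = 4.74·979 + 26.59·778 + 64.54·599 + 52.19·191 = 73955.23.

$73955.23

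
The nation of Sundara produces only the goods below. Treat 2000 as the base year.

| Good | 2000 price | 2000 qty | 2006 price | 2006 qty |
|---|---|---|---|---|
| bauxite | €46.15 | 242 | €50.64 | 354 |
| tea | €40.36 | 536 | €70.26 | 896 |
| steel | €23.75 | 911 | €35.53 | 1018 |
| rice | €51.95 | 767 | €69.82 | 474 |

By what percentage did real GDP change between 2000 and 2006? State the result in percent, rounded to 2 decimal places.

7.44%

Real GDP 2000 = Nominal GDP 2000 = 46.15·242 + 40.36·536 + 23.75·911 + 51.95·767 = 94283.16.
Real GDP 2006 (at 2000 prices) = 46.15·354 + 40.36·896 + 23.75·1018 + 51.95·474 = 101301.46.
Real growth = 101301.46/94283.16 − 1 = 0.0744.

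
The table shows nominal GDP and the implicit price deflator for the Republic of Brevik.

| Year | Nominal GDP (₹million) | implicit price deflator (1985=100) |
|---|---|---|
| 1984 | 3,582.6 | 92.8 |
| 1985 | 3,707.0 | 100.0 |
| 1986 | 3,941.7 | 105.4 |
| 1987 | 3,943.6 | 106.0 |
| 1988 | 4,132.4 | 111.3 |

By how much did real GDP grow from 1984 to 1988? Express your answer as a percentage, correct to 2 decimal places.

-3.83%

Real GDP 1984 = 3582.6/0.928 = 3860.56.
Real GDP 1988 = 4132.4/1.113 = 3712.85.
Change = 3712.85/3860.56 − 1 = -0.0383.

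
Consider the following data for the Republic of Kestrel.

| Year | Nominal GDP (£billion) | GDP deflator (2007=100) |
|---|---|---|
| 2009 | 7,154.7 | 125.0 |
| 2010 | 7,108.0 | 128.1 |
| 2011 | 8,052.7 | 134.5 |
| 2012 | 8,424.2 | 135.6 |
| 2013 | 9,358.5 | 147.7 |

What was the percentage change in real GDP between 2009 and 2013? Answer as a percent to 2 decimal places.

10.70%

Real GDP 2009 = 7154.7/1.250 = 5723.76.
Real GDP 2013 = 9358.5/1.477 = 6336.15.
Change = 6336.15/5723.76 − 1 = 0.1070.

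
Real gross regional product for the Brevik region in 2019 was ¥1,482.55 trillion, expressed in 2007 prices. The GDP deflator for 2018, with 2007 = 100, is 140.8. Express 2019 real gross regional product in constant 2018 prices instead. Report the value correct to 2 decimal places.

Real gross regional product in 2018 prices = Real gross regional product in 2007 prices × (P_2018/P_2007) = 1482.55 × 1.408 = 2087.43.

¥2,087.43 trillion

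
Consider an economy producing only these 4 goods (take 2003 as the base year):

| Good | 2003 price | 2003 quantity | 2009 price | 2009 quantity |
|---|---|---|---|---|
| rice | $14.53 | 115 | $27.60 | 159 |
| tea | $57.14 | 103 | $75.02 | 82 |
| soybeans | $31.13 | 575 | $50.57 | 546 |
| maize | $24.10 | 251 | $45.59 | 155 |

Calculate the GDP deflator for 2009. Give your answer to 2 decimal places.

Nominal GDP 2009 = 27.60·159 + 75.02·82 + 50.57·546 + 45.59·155 = 45217.71.
Real GDP 2009 (at 2003 prices) = 14.53·159 + 57.14·82 + 31.13·546 + 24.10·155 = 27728.23.
Deflator = Nominal/Real × 100 = 45217.71/27728.23 × 100 = 163.075.

163.07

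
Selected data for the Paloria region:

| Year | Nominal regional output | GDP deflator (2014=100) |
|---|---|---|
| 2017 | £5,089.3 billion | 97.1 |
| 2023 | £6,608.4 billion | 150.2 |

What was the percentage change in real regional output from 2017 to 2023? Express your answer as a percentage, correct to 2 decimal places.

-16.06%

Deflate each year: 2017 → 5089.3/0.971 = 5241.30; 2023 → 6608.4/1.502 = 4399.73.
So real regional output changed by 4399.73/5241.30 − 1 = -0.1606, i.e. -16.06%.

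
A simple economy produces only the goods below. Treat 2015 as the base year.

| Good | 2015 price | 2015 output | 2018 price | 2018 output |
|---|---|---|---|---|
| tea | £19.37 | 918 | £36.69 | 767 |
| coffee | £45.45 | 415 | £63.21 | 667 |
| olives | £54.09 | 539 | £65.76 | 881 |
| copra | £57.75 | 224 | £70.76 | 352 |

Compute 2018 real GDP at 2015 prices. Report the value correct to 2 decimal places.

Real GDP 2018 = Σ (p_2015 × q_2018) = 19.37·767 + 45.45·667 + 54.09·881 + 57.75·352 = 113153.23.

£113153.23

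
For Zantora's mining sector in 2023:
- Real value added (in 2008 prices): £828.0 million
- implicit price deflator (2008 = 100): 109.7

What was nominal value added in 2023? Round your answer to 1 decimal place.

Nominal value added = Real × (implicit price deflator/100) = 828.0 × 1.097 = 908.32.

£908.3 million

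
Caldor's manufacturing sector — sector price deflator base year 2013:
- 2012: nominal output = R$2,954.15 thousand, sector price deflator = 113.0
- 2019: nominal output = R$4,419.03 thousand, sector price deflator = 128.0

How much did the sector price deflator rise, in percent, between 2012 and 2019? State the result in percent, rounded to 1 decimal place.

Price-level change = 128.0 / 113.0 − 1 = 0.1327.

13.3%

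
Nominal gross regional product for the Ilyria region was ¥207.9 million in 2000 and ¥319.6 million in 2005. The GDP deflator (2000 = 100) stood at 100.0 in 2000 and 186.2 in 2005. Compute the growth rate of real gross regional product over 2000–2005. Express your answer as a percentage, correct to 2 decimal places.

Real gross regional product 2000 = 207.9 / 1.000 = 207.90.
Real gross regional product 2005 = 319.6 / 1.862 = 171.64.
Real growth = 171.64 / 207.90 − 1 = -0.1744.

-17.44%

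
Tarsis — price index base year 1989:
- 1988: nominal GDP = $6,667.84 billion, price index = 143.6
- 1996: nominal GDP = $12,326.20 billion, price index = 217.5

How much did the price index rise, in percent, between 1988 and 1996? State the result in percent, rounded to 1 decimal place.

Price-level change = 217.5 / 143.6 − 1 = 0.5146.

51.5%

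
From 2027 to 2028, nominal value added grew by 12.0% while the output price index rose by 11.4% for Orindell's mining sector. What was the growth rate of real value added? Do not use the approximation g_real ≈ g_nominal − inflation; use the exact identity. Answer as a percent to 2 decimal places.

(1 + g_nom) = (1 + g_real)(1 + π), so g_real = 1.1200 / 1.1140 − 1 = 0.00539.

0.54%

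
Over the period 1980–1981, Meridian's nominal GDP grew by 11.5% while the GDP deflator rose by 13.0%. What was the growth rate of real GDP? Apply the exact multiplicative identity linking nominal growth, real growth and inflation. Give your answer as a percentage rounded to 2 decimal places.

-1.33%

(1 + g_nom) = (1 + g_real)(1 + π), so g_real = 1.1150 / 1.1300 − 1 = -0.01327.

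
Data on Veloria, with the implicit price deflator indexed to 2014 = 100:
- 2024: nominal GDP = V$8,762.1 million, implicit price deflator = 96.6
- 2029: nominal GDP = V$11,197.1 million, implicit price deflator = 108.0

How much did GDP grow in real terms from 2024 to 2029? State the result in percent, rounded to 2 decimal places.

14.30%

Real GDP 2024 = 8762.1 / 0.966 = 9070.50.
Real GDP 2029 = 11197.1 / 1.080 = 10367.69.
Real growth = 10367.69 / 9070.50 − 1 = 0.1430.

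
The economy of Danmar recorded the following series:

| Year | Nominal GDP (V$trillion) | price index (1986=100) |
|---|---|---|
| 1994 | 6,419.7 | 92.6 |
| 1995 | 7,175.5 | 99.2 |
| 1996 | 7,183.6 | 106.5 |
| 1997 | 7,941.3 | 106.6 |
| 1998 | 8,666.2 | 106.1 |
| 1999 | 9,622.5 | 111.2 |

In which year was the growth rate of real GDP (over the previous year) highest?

1997

1995: real = 7175.5/0.992 = 7233.37; growth vs 1994 (6932.72) = 4.34%.
1996: real = 7183.6/1.065 = 6745.16; growth vs 1995 (7233.37) = -6.75%.
1997: real = 7941.3/1.066 = 7449.62; growth vs 1996 (6745.16) = 10.44%.
1998: real = 8666.2/1.061 = 8167.95; growth vs 1997 (7449.62) = 9.64%.
1999: real = 9622.5/1.112 = 8653.33; growth vs 1998 (8167.95) = 5.94%.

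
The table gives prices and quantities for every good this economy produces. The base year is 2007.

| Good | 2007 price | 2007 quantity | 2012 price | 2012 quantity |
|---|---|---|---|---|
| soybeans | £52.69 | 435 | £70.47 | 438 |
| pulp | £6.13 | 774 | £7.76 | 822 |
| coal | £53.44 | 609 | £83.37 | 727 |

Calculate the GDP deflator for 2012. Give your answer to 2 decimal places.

Nominal GDP 2012 = 70.47·438 + 7.76·822 + 83.37·727 = 97854.57.
Real GDP 2012 (at 2007 prices) = 52.69·438 + 6.13·822 + 53.44·727 = 66967.96.
Deflator = Nominal/Real × 100 = 97854.57/66967.96 × 100 = 146.121.

146.12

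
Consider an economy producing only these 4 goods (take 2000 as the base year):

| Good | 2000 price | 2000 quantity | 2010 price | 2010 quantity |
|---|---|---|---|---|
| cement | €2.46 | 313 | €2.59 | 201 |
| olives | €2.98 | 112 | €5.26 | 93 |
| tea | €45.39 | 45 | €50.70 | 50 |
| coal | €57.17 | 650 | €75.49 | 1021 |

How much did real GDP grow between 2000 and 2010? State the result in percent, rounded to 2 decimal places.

Real GDP 2000 = Nominal GDP 2000 = 2.46·313 + 2.98·112 + 45.39·45 + 57.17·650 = 40306.79.
Real GDP 2010 (at 2000 prices) = 2.46·201 + 2.98·93 + 45.39·50 + 57.17·1021 = 61411.67.
Real growth = 61411.67/40306.79 − 1 = 0.5236.

52.36%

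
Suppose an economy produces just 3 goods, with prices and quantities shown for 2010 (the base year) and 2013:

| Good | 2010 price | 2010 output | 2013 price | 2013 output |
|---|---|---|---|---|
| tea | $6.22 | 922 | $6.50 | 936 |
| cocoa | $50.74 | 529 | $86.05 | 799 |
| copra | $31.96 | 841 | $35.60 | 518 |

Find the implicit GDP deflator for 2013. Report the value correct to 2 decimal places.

Nominal GDP 2013 = 6.50·936 + 86.05·799 + 35.60·518 = 93278.75.
Real GDP 2013 (at 2010 prices) = 6.22·936 + 50.74·799 + 31.96·518 = 62918.46.
Deflator = Nominal/Real × 100 = 93278.75/62918.46 × 100 = 148.253.

148.25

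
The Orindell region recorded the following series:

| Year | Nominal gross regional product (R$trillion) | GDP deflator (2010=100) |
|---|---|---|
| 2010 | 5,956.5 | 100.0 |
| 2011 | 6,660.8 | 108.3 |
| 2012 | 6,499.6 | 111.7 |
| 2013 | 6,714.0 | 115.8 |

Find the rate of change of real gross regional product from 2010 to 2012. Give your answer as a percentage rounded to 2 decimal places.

-2.31%

Real gross regional product 2010 = 5956.5/1.000 = 5956.50.
Real gross regional product 2012 = 6499.6/1.117 = 5818.80.
Change = 5818.80/5956.50 − 1 = -0.0231.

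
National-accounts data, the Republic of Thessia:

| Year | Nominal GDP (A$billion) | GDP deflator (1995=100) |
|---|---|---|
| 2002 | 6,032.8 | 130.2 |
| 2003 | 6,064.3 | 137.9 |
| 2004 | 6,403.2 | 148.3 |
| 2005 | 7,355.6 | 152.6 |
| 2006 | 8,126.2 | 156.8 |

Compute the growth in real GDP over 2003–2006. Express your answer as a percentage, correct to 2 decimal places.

17.85%

Real GDP 2003 = 6064.3/1.379 = 4397.61.
Real GDP 2006 = 8126.2/1.568 = 5182.53.
Change = 5182.53/4397.61 − 1 = 0.1785.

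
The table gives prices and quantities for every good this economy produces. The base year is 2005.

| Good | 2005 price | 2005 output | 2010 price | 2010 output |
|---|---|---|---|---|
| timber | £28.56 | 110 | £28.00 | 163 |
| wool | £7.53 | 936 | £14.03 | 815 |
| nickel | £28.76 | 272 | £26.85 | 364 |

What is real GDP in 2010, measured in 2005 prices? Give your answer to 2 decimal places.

Real GDP 2010 = Σ (p_2005 × q_2010) = 28.56·163 + 7.53·815 + 28.76·364 = 21260.87.

£21260.87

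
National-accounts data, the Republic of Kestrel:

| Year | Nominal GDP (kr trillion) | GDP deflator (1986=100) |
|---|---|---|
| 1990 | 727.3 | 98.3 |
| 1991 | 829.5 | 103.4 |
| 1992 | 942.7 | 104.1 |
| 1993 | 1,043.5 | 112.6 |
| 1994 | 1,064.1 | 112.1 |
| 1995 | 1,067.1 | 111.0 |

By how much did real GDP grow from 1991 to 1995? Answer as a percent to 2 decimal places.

Real GDP 1991 = 829.5/1.034 = 802.22.
Real GDP 1995 = 1067.1/1.110 = 961.35.
Change = 961.35/802.22 − 1 = 0.1984.

19.84%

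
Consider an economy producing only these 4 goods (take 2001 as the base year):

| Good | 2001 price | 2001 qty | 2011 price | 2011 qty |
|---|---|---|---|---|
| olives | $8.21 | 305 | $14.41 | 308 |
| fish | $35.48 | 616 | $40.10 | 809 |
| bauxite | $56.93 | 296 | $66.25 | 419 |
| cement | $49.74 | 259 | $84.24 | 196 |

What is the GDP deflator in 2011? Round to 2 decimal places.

Nominal GDP 2011 = 14.41·308 + 40.10·809 + 66.25·419 + 84.24·196 = 81148.97.
Real GDP 2011 (at 2001 prices) = 8.21·308 + 35.48·809 + 56.93·419 + 49.74·196 = 64834.71.
Deflator = Nominal/Real × 100 = 81148.97/64834.71 × 100 = 125.163.

125.16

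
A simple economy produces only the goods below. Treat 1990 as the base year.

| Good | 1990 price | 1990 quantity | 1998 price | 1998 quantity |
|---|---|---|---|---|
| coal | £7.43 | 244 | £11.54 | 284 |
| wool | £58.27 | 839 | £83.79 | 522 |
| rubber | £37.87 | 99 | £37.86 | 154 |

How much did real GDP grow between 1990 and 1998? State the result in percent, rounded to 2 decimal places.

Real GDP 1990 = Nominal GDP 1990 = 7.43·244 + 58.27·839 + 37.87·99 = 54450.58.
Real GDP 1998 (at 1990 prices) = 7.43·284 + 58.27·522 + 37.87·154 = 38359.04.
Real growth = 38359.04/54450.58 − 1 = -0.2955.

-29.55%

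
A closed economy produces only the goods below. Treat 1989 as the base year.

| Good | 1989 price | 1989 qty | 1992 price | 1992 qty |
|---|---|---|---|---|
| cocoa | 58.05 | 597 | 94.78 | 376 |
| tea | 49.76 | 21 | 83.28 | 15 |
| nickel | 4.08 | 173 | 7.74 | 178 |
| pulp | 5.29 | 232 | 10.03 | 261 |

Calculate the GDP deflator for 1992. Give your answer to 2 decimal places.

165.65

Nominal GDP 1992 = 94.78·376 + 83.28·15 + 7.74·178 + 10.03·261 = 40882.03.
Real GDP 1992 (at 1989 prices) = 58.05·376 + 49.76·15 + 4.08·178 + 5.29·261 = 24680.13.
Deflator = Nominal/Real × 100 = 40882.03/24680.13 × 100 = 165.648.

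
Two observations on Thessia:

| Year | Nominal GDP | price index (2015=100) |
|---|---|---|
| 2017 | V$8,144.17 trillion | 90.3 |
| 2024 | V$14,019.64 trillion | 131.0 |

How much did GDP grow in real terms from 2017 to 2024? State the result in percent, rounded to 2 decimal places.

Deflate each year: 2017 → 8144.17/0.903 = 9019.01; 2024 → 14019.64/1.310 = 10702.02.
So real GDP changed by 10702.02/9019.01 − 1 = 0.1866, i.e. 18.66%.

18.66%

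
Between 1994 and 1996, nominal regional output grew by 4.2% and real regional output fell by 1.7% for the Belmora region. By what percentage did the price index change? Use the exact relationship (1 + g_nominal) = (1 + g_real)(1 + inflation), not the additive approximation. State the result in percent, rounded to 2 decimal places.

6.00%

(1 + g_nom) = (1 + g_real)(1 + π), so π = 1.0420 / 0.9830 − 1 = 0.06002.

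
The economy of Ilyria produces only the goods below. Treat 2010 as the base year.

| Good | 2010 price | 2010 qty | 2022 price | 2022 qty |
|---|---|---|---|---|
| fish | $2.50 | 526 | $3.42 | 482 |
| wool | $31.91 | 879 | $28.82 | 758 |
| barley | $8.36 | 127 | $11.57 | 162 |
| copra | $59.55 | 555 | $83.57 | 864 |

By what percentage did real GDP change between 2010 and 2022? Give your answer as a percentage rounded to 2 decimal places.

Real GDP 2010 = Nominal GDP 2010 = 2.50·526 + 31.91·879 + 8.36·127 + 59.55·555 = 63475.86.
Real GDP 2022 (at 2010 prices) = 2.50·482 + 31.91·758 + 8.36·162 + 59.55·864 = 78198.30.
Real growth = 78198.30/63475.86 − 1 = 0.2319.

23.19%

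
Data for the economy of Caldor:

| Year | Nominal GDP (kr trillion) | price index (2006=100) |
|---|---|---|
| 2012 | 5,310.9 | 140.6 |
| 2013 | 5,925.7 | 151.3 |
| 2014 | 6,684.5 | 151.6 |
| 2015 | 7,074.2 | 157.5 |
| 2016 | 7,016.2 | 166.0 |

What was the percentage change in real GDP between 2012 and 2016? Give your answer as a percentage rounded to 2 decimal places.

11.90%

Real GDP 2012 = 5310.9/1.406 = 3777.31.
Real GDP 2016 = 7016.2/1.660 = 4226.63.
Change = 4226.63/3777.31 − 1 = 0.1190.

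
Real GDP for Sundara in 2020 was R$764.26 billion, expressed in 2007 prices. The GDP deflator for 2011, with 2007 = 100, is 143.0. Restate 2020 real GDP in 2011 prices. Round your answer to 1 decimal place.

Real GDP in 2011 prices = Real GDP in 2007 prices × (P_2011/P_2007) = 764.26 × 1.430 = 1092.89.

R$1,092.9 billion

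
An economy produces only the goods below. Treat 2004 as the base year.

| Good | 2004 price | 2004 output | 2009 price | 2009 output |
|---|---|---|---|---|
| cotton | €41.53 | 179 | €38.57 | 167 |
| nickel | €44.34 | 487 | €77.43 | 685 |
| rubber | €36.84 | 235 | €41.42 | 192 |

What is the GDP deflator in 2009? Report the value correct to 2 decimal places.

Nominal GDP 2009 = 38.57·167 + 77.43·685 + 41.42·192 = 67433.38.
Real GDP 2009 (at 2004 prices) = 41.53·167 + 44.34·685 + 36.84·192 = 44381.69.
Deflator = Nominal/Real × 100 = 67433.38/44381.69 × 100 = 151.940.

151.94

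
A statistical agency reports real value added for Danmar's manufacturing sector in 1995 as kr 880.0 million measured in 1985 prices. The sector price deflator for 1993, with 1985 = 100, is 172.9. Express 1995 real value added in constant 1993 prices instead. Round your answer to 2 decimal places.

kr 1,521.52 million

Real value added in 1993 prices = Real value added in 1985 prices × (P_1993/P_1985) = 880.0 × 1.729 = 1521.52.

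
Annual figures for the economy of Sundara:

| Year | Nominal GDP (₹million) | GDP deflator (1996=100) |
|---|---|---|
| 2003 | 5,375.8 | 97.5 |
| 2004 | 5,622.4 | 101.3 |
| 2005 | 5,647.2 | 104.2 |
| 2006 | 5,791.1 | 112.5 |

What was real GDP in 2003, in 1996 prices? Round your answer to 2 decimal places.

Real GDP 2003 = 5375.8 / 0.975 = 5513.64.

₹5,513.64 million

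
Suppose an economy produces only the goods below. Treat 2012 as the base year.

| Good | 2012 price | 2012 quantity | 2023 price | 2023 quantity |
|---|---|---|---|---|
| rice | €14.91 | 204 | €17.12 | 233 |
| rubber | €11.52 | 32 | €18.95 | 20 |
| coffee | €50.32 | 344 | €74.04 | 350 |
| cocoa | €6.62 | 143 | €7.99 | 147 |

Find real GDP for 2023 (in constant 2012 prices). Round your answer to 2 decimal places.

€22289.57

Real GDP 2023 = Σ (p_2012 × q_2023) = 14.91·233 + 11.52·20 + 50.32·350 + 6.62·147 = 22289.57.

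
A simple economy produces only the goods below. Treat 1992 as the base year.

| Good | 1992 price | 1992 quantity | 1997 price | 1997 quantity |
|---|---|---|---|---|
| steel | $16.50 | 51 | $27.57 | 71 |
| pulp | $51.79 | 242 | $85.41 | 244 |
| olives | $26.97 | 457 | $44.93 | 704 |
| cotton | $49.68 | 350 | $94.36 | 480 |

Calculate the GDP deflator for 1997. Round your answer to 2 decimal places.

Nominal GDP 1997 = 27.57·71 + 85.41·244 + 44.93·704 + 94.36·480 = 99721.03.
Real GDP 1997 (at 1992 prices) = 16.50·71 + 51.79·244 + 26.97·704 + 49.68·480 = 56641.54.
Deflator = Nominal/Real × 100 = 99721.03/56641.54 × 100 = 176.056.

176.06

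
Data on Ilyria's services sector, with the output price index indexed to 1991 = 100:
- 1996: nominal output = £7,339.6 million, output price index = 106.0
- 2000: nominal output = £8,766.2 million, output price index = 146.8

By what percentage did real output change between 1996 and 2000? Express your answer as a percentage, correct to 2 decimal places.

Deflate each year: 1996 → 7339.6/1.060 = 6924.15; 2000 → 8766.2/1.468 = 5971.53.
So real output changed by 5971.53/6924.15 − 1 = -0.1376, i.e. -13.76%.

-13.76%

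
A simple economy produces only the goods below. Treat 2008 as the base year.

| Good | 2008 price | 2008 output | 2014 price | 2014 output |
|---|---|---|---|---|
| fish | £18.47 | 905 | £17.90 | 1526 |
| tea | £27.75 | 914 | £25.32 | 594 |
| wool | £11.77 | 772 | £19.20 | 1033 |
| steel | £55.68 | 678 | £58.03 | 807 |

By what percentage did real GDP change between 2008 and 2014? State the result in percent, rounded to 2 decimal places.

Real GDP 2008 = Nominal GDP 2008 = 18.47·905 + 27.75·914 + 11.77·772 + 55.68·678 = 88916.33.
Real GDP 2014 (at 2008 prices) = 18.47·1526 + 27.75·594 + 11.77·1033 + 55.68·807 = 101760.89.
Real growth = 101760.89/88916.33 − 1 = 0.1445.

14.45%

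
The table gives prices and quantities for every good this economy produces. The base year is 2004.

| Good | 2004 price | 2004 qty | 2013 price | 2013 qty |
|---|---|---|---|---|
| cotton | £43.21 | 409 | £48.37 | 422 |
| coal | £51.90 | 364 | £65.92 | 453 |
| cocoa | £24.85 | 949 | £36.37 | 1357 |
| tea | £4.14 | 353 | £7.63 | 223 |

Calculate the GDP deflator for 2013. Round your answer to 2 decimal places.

132.65

Nominal GDP 2013 = 48.37·422 + 65.92·453 + 36.37·1357 + 7.63·223 = 101329.48.
Real GDP 2013 (at 2004 prices) = 43.21·422 + 51.90·453 + 24.85·1357 + 4.14·223 = 76389.99.
Deflator = Nominal/Real × 100 = 101329.48/76389.99 × 100 = 132.648.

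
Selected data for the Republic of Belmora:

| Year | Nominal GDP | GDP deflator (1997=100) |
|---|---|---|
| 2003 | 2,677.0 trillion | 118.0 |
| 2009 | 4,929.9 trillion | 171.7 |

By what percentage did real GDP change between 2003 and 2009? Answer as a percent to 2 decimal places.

Deflate each year: 2003 → 2677.0/1.180 = 2268.64; 2009 → 4929.9/1.717 = 2871.23.
So real GDP changed by 2871.23/2268.64 − 1 = 0.2656, i.e. 26.56%.

26.56%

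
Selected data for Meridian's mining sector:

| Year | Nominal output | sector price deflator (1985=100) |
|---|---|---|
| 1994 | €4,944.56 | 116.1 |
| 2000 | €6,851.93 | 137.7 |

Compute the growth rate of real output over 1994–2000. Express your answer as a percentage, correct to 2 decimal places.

16.84%

Deflate each year: 1994 → 4944.56/1.161 = 4258.88; 2000 → 6851.93/1.377 = 4975.98.
So real output changed by 4975.98/4258.88 − 1 = 0.1684, i.e. 16.84%.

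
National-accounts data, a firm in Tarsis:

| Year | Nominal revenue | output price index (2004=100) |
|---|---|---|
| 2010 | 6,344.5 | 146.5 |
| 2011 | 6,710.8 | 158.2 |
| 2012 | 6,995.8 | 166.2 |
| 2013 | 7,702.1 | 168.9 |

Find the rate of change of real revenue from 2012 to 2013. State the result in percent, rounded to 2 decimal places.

Real revenue 2012 = 6995.8/1.662 = 4209.27.
Real revenue 2013 = 7702.1/1.689 = 4560.15.
Change = 4560.15/4209.27 − 1 = 0.0834.

8.34%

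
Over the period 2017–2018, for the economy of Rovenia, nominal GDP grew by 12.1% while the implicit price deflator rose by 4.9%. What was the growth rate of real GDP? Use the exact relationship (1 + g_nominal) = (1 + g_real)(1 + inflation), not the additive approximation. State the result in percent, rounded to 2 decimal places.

(1 + g_nom) = (1 + g_real)(1 + π), so g_real = 1.1210 / 1.0490 − 1 = 0.06864.

6.86%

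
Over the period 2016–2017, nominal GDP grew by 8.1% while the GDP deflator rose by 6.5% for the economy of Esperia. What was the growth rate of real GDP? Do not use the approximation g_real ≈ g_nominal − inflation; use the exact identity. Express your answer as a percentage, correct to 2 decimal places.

1.50%

(1 + g_nom) = (1 + g_real)(1 + π), so g_real = 1.0810 / 1.0650 − 1 = 0.01502.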